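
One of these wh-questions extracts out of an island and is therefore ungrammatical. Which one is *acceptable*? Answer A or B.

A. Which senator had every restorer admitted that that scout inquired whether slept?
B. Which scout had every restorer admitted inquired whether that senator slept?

B

In A, the wh-phrase is extracted from inside a wh-island (introduced by "whether"), which blocks movement.
In B, the extraction path crosses only that-complement boundaries, which are transparent.
So B is grammatical.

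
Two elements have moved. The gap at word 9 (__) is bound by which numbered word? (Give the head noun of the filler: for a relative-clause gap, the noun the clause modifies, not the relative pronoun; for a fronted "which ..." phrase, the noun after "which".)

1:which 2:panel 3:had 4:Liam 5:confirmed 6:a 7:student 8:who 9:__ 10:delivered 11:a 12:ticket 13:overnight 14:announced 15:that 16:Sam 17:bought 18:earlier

The marked gap is inside the relative clause, the subject of "delivered".
Its filler is the head noun "student" (via "who"), at word 7.
(The other dependency links word 2 to a gap after word 17.)

7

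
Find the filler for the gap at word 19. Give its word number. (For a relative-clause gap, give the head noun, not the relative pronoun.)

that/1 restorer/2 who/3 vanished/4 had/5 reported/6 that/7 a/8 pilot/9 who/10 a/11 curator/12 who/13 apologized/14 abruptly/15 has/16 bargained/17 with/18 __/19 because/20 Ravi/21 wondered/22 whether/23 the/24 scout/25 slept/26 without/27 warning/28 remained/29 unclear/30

9

The gap at 19 is the prepositional object of "bargained", inside a relative clause.
The relative pronoun is "who" (word 10); it is bound by the head noun immediately before it.
Its filler is the head noun "pilot", at word 9.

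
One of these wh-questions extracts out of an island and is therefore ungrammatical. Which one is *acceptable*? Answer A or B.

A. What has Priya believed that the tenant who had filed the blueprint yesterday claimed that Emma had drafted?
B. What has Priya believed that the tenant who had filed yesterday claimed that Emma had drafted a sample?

A

In B, the wh-phrase is extracted from inside a complex-NP island (relative clause) (introduced by "who"), which blocks movement.
In A, the extraction path crosses only that-complement boundaries, which are transparent.
So A is grammatical.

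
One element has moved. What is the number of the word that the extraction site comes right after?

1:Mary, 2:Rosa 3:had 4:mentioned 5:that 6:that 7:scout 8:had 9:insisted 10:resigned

9

The displaced element is "Mary" (word 1).
It is linked across 2 clause boundaries (that → Ø).
It functions as the subject of "resigned", so the gap sits immediately after word 9 ("insisted").
Base order: Rosa had mentioned that that scout had insisted that Mary resigned.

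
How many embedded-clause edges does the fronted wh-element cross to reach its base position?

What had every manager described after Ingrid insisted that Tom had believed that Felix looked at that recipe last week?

0

"what" originates inside the matrix clause — no clause boundary is crossed.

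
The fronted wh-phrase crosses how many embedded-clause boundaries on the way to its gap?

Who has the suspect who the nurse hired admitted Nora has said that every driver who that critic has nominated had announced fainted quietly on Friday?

3

"who" is extracted from the subject of "fainted".
Boundaries crossed, outermost first: [Ø], [that], [Ø] — 3 in total.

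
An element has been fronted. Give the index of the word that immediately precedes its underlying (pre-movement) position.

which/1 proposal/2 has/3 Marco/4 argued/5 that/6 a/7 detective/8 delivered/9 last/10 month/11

9

The displaced element is "which proposal" (word 2).
It is linked across 1 clause boundary (that).
It functions as the direct object of "delivered", so the gap sits immediately after word 9 ("delivered").
Base order: Marco has argued that a detective delivered which proposal last month.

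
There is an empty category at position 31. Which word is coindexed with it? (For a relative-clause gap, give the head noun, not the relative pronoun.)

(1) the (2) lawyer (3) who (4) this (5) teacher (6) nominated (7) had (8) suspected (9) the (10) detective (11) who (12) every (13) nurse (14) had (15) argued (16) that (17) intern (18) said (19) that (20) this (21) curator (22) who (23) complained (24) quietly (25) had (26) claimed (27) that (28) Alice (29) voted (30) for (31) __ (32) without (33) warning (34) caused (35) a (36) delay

The gap at 31 is the prepositional object of "voted", inside a relative clause.
The relative pronoun is "who" (word 11); it is bound by the head noun immediately before it.
Its filler is the head noun "detective", at word 10.

10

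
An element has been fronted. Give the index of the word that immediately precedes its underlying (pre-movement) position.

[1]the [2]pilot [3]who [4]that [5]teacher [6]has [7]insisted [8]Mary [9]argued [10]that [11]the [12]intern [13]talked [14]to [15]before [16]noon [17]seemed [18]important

The displaced element is "the pilot" (word 2).
It is linked across 2 clause boundaries (Ø → that).
It functions as the object of the preposition "to" of "talked", so the gap sits immediately after word 14 ("to").
Base order: That teacher has insisted Mary argued that the intern talked to the pilot before noon.

14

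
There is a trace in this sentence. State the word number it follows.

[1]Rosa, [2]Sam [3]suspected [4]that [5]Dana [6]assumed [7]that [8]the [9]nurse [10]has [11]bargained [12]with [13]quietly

12

The displaced element is "Rosa" (word 1).
It is linked across 2 clause boundaries (that → that).
It functions as the object of the preposition "with" of "bargained", so the gap sits immediately after word 12 ("with").
Base order: Sam suspected that Dana assumed that the nurse has bargained with Rosa quietly.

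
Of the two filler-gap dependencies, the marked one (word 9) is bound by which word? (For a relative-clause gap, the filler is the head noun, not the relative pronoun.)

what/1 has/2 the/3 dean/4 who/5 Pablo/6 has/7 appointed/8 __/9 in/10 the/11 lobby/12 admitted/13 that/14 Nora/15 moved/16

The marked gap is inside the relative clause, the direct object of "appointed".
Its filler is the head noun "dean" (via "who"), at word 4.
(The other dependency links word 1 to a gap after word 16.)

4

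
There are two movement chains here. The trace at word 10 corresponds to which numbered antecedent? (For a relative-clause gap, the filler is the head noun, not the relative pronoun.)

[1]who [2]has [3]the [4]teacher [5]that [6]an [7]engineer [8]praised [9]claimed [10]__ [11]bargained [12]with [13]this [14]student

1

The marked gap is the subject of "bargained".
Its filler is the fronted wh-phrase "who", at word 1.
(The other dependency links word 4 to a gap after word 8.)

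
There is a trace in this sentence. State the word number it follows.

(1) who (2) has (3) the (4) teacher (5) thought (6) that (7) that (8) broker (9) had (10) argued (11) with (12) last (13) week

11

The displaced element is "who" (word 1).
It is linked across 1 clause boundary (that).
It functions as the object of the preposition "with" of "argued", so the gap sits immediately after word 11 ("with").
Base order: The teacher has thought that that broker had argued with who last week.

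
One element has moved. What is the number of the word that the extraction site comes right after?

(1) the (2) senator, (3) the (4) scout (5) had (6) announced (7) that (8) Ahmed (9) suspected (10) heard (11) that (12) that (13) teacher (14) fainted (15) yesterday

The displaced element is "the senator" (word 2).
It is linked across 2 clause boundaries (that → Ø).
It functions as the subject of "heard", so the gap sits immediately after word 9 ("suspected").
Base order: The scout had announced that Ahmed suspected that the senator heard that that teacher fainted yesterday.

9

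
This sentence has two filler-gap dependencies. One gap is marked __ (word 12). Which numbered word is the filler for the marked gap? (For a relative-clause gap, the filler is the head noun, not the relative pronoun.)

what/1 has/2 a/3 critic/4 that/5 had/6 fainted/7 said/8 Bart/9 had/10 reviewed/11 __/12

The marked gap is the direct object of "reviewed".
Its filler is the fronted wh-phrase "what", at word 1.
(The other dependency links word 4 to a gap after word 5.)

1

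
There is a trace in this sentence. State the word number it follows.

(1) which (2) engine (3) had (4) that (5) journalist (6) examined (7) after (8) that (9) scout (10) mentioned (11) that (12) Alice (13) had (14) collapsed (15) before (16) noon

The displaced element is "which engine" (word 2).
It functions as the direct object of "examined", so the gap sits immediately after word 6 ("examined").
Base order: That journalist had examined which engine after that scout mentioned that Alice had collapsed before noon.

6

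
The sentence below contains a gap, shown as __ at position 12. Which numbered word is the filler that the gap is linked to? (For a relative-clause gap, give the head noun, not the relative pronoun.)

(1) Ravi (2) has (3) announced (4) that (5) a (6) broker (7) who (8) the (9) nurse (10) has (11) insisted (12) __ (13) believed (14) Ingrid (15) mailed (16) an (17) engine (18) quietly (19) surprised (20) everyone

6

The gap at 12 is the subject of "believed", inside a relative clause.
The relative pronoun is "who" (word 7); it is bound by the head noun immediately before it.
Its filler is the head noun "broker", at word 6.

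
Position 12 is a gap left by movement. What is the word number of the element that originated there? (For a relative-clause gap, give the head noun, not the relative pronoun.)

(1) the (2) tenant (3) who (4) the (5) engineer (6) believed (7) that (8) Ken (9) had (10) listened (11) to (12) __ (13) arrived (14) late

2

The gap at 12 is the prepositional object of "listened", inside a relative clause.
The relative pronoun is "who" (word 3); it is bound by the head noun immediately before it.
Its filler is the head noun "tenant", at word 2.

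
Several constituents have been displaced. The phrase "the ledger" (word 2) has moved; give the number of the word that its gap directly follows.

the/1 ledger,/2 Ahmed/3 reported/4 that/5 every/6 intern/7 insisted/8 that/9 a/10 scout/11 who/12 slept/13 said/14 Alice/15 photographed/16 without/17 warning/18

16

The displaced element is "the ledger" (word 2).
It is linked across 3 clause boundaries (that → that → Ø).
It functions as the direct object of "photographed", so the gap sits immediately after word 16 ("photographed").
Base order: Ahmed reported that every intern insisted that a scout who slept said Alice photographed the ledger without warning.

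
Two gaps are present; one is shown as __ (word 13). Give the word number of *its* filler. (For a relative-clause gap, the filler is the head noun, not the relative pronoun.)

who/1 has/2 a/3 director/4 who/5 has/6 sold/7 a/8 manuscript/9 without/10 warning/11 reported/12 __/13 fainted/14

The marked gap is the subject of "fainted".
Its filler is the fronted wh-phrase "who", at word 1.
(The other dependency links word 4 to a gap after word 5.)

1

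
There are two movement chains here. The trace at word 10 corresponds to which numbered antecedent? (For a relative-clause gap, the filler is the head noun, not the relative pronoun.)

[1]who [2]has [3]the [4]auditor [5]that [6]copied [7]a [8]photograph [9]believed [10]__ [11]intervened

1

The marked gap is the subject of "intervened".
Its filler is the fronted wh-phrase "who", at word 1.
(The other dependency links word 4 to a gap after word 5.)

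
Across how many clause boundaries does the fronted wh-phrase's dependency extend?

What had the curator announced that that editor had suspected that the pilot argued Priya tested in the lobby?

3

"what" is extracted from the object of "tested".
Boundaries crossed, outermost first: [that], [that], [Ø] — 3 in total.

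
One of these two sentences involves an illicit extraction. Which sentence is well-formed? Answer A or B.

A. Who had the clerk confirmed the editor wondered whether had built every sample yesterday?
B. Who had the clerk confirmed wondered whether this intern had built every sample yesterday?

B

In A, the wh-phrase is extracted from inside a wh-island (introduced by "whether"), which blocks movement.
In B, the extraction path crosses only that-complement boundaries, which are transparent.
So B is grammatical.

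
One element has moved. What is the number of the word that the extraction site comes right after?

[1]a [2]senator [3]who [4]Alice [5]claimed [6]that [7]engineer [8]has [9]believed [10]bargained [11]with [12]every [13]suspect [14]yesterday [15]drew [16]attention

9

The displaced element is "a senator" (word 2).
It is linked across 2 clause boundaries (Ø → Ø).
It functions as the subject of "bargained", so the gap sits immediately after word 9 ("believed").
Base order: Alice claimed that engineer has believed that a senator bargained with every suspect yesterday.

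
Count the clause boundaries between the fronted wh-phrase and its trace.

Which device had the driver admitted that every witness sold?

"which device" is extracted from the object of "sold".
Boundaries crossed, outermost first: [that] — 1 in total.

1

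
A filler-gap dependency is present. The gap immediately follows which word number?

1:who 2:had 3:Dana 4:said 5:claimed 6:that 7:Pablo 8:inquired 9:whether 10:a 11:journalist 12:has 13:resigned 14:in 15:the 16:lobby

4

The displaced element is "who" (word 1).
It is linked across 1 clause boundary (Ø).
It functions as the subject of "claimed", so the gap sits immediately after word 4 ("said").
Base order: Dana had said who claimed that Pablo inquired whether a journalist has resigned in the lobby.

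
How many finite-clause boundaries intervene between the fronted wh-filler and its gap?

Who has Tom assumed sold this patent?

1

"who" is extracted from the subject of "sold".
Boundaries crossed, outermost first: [Ø] — 1 in total.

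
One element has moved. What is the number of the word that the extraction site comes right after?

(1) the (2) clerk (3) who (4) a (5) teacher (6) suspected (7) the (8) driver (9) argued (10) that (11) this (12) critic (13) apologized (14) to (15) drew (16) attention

14

The displaced element is "the clerk" (word 2).
It is linked across 2 clause boundaries (Ø → that).
It functions as the object of the preposition "to" of "apologized", so the gap sits immediately after word 14 ("to").
Base order: A teacher suspected the driver argued that this critic apologized to the clerk.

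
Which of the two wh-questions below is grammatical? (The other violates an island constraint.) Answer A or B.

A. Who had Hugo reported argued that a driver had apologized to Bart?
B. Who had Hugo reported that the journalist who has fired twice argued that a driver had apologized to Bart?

A

In B, the wh-phrase is extracted from inside a complex-NP island (relative clause) (introduced by "who"), which blocks movement.
In A, the extraction path crosses only that-complement boundaries, which are transparent.
So A is grammatical.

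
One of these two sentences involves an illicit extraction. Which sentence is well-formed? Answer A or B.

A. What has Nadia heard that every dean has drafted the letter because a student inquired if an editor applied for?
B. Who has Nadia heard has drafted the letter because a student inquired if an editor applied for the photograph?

B

In A, the wh-phrase is extracted from inside an adjunct island (introduced by "because"), which blocks movement.
In B, the extraction path crosses only that-complement boundaries, which are transparent.
So B is grammatical.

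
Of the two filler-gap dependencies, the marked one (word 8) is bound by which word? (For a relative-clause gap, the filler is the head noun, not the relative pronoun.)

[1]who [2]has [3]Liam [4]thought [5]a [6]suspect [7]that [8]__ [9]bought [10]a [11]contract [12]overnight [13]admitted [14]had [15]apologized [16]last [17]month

The marked gap is inside the relative clause, the subject of "bought".
Its filler is the head noun "suspect" (via "that"), at word 6.
(The other dependency links word 1 to a gap after word 13.)

6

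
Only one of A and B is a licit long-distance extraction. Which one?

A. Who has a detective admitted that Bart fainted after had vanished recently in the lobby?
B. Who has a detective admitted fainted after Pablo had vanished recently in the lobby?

B

In A, the wh-phrase is extracted from inside an adjunct island (introduced by "after"), which blocks movement.
In B, the extraction path crosses only that-complement boundaries, which are transparent.
So B is grammatical.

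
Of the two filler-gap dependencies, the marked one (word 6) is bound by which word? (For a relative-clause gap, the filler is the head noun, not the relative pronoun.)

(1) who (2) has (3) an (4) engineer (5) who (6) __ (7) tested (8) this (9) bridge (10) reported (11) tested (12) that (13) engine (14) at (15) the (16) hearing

4

The marked gap is inside the relative clause, the subject of "tested".
Its filler is the head noun "engineer" (via "who"), at word 4.
(The other dependency links word 1 to a gap after word 10.)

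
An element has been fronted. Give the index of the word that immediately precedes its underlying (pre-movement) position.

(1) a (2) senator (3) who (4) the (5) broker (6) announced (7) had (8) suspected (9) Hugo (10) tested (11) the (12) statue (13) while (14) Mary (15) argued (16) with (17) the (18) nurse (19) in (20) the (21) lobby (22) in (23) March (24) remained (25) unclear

6

The displaced element is "a senator" (word 2).
It is linked across 1 clause boundary (Ø).
It functions as the subject of "suspected", so the gap sits immediately after word 6 ("announced").
Base order: The broker announced a senator had suspected Hugo tested the statue while Mary argued with the nurse in the lobby in March.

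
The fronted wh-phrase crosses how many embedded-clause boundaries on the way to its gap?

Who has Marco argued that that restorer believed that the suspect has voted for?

2

"who" is extracted from the PP object of "voted".
Boundaries crossed, outermost first: [that], [that] — 2 in total.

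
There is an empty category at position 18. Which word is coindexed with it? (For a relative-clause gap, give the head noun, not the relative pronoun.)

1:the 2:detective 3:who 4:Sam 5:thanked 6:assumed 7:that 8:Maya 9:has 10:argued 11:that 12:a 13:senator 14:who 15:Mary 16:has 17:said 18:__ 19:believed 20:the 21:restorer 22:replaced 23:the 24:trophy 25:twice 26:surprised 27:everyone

13

The gap at 18 is the subject of "believed", inside a relative clause.
The relative pronoun is "who" (word 14); it is bound by the head noun immediately before it.
Its filler is the head noun "senator", at word 13.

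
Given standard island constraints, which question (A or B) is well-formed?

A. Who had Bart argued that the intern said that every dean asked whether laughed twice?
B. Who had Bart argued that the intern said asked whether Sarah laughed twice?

In A, the wh-phrase is extracted from inside a wh-island (introduced by "whether"), which blocks movement.
In B, the extraction path crosses only that-complement boundaries, which are transparent.
So B is grammatical.

B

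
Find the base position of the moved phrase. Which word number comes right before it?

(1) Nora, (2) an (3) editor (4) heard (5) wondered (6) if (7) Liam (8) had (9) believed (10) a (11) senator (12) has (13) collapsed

4

The displaced element is "Nora" (word 1).
It is linked across 1 clause boundary (Ø).
It functions as the subject of "wondered", so the gap sits immediately after word 4 ("heard").
Base order: An editor heard that Nora wondered if Liam had believed a senator has collapsed.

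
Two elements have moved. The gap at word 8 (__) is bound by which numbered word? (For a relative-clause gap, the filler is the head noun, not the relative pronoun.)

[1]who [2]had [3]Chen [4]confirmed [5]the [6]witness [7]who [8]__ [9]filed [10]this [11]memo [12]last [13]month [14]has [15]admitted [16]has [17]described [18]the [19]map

The marked gap is inside the relative clause, the subject of "filed".
Its filler is the head noun "witness" (via "who"), at word 6.
(The other dependency links word 1 to a gap after word 15.)

6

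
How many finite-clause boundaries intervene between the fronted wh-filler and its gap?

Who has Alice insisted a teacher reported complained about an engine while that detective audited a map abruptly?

2

"who" is extracted from the subject of "complained".
Boundaries crossed, outermost first: [Ø], [Ø] — 2 in total.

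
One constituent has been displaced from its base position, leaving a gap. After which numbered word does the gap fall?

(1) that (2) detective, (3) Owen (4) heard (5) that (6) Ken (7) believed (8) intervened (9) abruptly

The displaced element is "that detective" (word 2).
It is linked across 2 clause boundaries (that → Ø).
It functions as the subject of "intervened", so the gap sits immediately after word 7 ("believed").
Base order: Owen heard that Ken believed that that detective intervened abruptly.

7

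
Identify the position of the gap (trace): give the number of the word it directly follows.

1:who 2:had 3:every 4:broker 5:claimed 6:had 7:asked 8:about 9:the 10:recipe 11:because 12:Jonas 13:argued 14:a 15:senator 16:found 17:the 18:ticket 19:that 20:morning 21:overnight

The displaced element is "who" (word 1).
It is linked across 1 clause boundary (Ø).
It functions as the subject of "asked", so the gap sits immediately after word 5 ("claimed").
Base order: Every broker had claimed that who had asked about the recipe because Jonas argued a senator found the ticket that morning overnight.

5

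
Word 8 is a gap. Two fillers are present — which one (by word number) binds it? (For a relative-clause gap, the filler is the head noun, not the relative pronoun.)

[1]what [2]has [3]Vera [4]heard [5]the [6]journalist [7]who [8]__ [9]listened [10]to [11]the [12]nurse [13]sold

The marked gap is inside the relative clause, the subject of "listened".
Its filler is the head noun "journalist" (via "who"), at word 6.
(The other dependency links word 1 to a gap after word 13.)

6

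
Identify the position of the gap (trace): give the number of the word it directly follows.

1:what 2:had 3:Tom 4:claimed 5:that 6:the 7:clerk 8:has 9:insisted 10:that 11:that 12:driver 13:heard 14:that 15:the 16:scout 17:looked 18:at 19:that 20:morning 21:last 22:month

The displaced element is "what" (word 1).
It is linked across 3 clause boundaries (that → that → that).
It functions as the object of the preposition "at" of "looked", so the gap sits immediately after word 18 ("at").
Base order: Tom had claimed that the clerk has insisted that that driver heard that the scout looked at what that morning last month.

18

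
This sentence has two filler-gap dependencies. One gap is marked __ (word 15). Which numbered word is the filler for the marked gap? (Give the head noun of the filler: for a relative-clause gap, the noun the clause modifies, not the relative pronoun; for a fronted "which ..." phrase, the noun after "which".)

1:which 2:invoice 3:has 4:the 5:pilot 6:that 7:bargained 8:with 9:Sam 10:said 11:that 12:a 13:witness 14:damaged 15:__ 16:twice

2

The marked gap is the direct object of "damaged".
Its filler is the fronted wh-phrase "which invoice", at word 2.
(The other dependency links word 5 to a gap after word 6.)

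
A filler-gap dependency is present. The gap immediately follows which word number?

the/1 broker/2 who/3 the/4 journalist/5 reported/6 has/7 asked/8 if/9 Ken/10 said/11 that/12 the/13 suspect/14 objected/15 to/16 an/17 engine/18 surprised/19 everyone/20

The displaced element is "the broker" (word 2).
It is linked across 1 clause boundary (Ø).
It functions as the subject of "asked", so the gap sits immediately after word 6 ("reported").
Base order: The journalist reported that the broker has asked if Ken said that the suspect objected to an engine.

6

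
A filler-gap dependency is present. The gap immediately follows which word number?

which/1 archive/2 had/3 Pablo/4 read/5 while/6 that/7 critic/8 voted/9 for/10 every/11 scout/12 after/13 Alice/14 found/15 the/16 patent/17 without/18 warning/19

The displaced element is "which archive" (word 2).
It functions as the direct object of "read", so the gap sits immediately after word 5 ("read").
Base order: Pablo had read which archive while that critic voted for every scout after Alice found the patent without warning.

5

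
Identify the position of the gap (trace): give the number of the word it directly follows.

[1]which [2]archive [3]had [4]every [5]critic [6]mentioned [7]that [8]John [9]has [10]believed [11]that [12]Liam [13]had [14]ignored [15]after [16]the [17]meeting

The displaced element is "which archive" (word 2).
It is linked across 2 clause boundaries (that → that).
It functions as the direct object of "ignored", so the gap sits immediately after word 14 ("ignored").
Base order: Every critic had mentioned that John has believed that Liam had ignored which archive after the meeting.

14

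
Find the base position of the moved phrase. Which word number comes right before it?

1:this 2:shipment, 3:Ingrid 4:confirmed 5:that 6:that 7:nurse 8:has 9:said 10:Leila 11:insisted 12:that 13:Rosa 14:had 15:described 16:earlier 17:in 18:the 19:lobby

15

The displaced element is "this shipment" (word 2).
It is linked across 3 clause boundaries (that → Ø → that).
It functions as the direct object of "described", so the gap sits immediately after word 15 ("described").
Base order: Ingrid confirmed that that nurse has said Leila insisted that Rosa had described this shipment earlier in the lobby.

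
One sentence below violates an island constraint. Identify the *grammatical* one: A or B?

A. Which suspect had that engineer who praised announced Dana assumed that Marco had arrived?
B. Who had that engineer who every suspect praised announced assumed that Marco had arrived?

In A, the wh-phrase is extracted from inside a complex-NP island (relative clause) (introduced by "who"), which blocks movement.
In B, the extraction path crosses only that-complement boundaries, which are transparent.
So B is grammatical.

B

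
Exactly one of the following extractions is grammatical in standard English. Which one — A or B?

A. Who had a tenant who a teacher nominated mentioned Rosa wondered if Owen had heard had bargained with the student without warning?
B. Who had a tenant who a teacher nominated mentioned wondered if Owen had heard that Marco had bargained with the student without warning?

B

In A, the wh-phrase is extracted from inside a wh-island (introduced by "if"), which blocks movement.
In B, the extraction path crosses only that-complement boundaries, which are transparent.
So B is grammatical.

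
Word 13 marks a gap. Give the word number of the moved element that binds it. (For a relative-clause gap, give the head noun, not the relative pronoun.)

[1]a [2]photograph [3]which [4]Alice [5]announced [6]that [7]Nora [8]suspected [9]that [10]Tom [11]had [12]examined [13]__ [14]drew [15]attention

2

The gap at 13 is the object of "examined", inside a relative clause.
The relative pronoun is "which" (word 3); it is bound by the head noun immediately before it.
Its filler is the head noun "photograph", at word 2.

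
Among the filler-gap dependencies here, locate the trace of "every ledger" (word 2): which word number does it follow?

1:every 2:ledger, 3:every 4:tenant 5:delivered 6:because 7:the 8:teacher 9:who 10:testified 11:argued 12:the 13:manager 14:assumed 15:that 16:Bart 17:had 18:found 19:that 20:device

5

The displaced element is "every ledger" (word 2).
It functions as the direct object of "delivered", so the gap sits immediately after word 5 ("delivered").
Base order: Every tenant delivered every ledger because the teacher who testified argued the manager assumed that Bart had found that device.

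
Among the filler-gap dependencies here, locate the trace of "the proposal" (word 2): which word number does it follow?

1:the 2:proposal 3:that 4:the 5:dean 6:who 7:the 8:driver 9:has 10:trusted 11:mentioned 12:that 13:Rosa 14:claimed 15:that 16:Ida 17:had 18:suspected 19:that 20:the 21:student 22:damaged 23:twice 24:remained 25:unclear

22

The displaced element is "the proposal" (word 2).
It is linked across 3 clause boundaries (that → that → that).
It functions as the direct object of "damaged", so the gap sits immediately after word 22 ("damaged").
Base order: The dean who the driver has trusted mentioned that Rosa claimed that Ida had suspected that the student damaged the proposal twice.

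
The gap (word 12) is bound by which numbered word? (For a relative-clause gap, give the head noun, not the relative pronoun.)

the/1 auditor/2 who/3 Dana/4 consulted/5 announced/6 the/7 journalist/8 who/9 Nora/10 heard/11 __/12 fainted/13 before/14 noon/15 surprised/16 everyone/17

8

The gap at 12 is the subject of "fainted", inside a relative clause.
The relative pronoun is "who" (word 9); it is bound by the head noun immediately before it.
Its filler is the head noun "journalist", at word 8.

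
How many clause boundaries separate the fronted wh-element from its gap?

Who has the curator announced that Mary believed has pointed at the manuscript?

"who" is extracted from the subject of "pointed".
Boundaries crossed, outermost first: [that], [Ø] — 2 in total.

2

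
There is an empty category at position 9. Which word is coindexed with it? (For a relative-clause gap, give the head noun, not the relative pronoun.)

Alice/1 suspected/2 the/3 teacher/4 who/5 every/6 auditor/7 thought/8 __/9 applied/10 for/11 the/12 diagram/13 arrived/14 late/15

4

The gap at 9 is the subject of "applied", inside a relative clause.
The relative pronoun is "who" (word 5); it is bound by the head noun immediately before it.
Its filler is the head noun "teacher", at word 4.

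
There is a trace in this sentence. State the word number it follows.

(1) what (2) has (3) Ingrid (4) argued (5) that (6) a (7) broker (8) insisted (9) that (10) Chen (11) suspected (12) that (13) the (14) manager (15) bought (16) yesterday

15

The displaced element is "what" (word 1).
It is linked across 3 clause boundaries (that → that → that).
It functions as the direct object of "bought", so the gap sits immediately after word 15 ("bought").
Base order: Ingrid has argued that a broker insisted that Chen suspected that the manager bought what yesterday.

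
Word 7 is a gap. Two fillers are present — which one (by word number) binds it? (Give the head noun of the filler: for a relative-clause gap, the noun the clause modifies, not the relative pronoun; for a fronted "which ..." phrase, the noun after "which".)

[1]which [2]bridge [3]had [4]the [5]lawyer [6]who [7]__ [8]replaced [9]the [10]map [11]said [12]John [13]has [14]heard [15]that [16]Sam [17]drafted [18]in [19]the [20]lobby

The marked gap is inside the relative clause, the subject of "replaced".
Its filler is the head noun "lawyer" (via "who"), at word 5.
(The other dependency links word 2 to a gap after word 17.)

5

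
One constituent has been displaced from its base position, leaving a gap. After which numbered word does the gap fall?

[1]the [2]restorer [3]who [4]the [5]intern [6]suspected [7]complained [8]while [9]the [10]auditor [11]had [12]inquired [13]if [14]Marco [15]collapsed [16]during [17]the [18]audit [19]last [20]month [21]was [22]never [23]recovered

6

The displaced element is "the restorer" (word 2).
It is linked across 1 clause boundary (Ø).
It functions as the subject of "complained", so the gap sits immediately after word 6 ("suspected").
Base order: The intern suspected that the restorer complained while the auditor had inquired if Marco collapsed during the audit last month.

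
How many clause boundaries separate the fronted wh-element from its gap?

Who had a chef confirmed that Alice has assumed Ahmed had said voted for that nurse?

"who" is extracted from the subject of "voted".
Boundaries crossed, outermost first: [that], [Ø], [Ø] — 3 in total.

3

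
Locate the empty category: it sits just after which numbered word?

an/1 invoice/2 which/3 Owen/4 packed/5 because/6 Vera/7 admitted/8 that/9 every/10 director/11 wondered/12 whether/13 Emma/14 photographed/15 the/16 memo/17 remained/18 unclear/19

5

The displaced element is "an invoice" (word 2).
It functions as the direct object of "packed", so the gap sits immediately after word 5 ("packed").
Base order: Owen packed an invoice because Vera admitted that every director wondered whether Emma photographed the memo.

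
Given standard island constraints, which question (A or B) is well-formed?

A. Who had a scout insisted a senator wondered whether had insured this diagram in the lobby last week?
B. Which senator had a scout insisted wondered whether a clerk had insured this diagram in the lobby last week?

In A, the wh-phrase is extracted from inside a wh-island (introduced by "whether"), which blocks movement.
In B, the extraction path crosses only that-complement boundaries, which are transparent.
So B is grammatical.

B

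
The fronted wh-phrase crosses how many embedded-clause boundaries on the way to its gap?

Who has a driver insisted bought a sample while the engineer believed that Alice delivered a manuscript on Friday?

1

"who" is extracted from the subject of "bought".
Boundaries crossed, outermost first: [Ø] — 1 in total.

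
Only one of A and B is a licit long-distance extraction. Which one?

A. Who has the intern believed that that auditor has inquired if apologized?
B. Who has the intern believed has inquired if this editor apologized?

In A, the wh-phrase is extracted from inside a wh-island (introduced by "if"), which blocks movement.
In B, the extraction path crosses only that-complement boundaries, which are transparent.
So B is grammatical.

B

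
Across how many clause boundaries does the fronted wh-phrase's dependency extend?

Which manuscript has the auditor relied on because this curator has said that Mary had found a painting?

0

"which manuscript" originates inside the matrix clause — no clause boundary is crossed.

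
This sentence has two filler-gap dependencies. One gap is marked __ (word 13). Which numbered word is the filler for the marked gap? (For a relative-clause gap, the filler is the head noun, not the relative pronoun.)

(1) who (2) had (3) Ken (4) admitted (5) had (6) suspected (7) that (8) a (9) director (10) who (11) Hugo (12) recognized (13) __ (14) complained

The marked gap is inside the relative clause, the direct object of "recognized".
Its filler is the head noun "director" (via "who"), at word 9.
(The other dependency links word 1 to a gap after word 4.)

9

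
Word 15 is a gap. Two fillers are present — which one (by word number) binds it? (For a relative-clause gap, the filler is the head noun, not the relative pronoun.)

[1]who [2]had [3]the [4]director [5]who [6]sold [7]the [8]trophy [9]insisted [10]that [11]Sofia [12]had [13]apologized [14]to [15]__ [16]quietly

1

The marked gap is the object of the preposition "to" of "apologized".
Its filler is the fronted wh-phrase "who", at word 1.
(The other dependency links word 4 to a gap after word 5.)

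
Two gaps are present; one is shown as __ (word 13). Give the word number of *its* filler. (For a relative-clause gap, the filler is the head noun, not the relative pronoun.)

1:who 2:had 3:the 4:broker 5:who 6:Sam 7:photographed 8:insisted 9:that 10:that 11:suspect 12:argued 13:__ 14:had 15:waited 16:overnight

1

The marked gap is the subject of "waited".
Its filler is the fronted wh-phrase "who", at word 1.
(The other dependency links word 4 to a gap after word 7.)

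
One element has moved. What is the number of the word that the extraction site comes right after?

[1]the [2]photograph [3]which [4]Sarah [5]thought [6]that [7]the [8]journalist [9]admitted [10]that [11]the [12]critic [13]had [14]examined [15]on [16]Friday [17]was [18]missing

The displaced element is "the photograph" (word 2).
It is linked across 2 clause boundaries (that → that).
It functions as the direct object of "examined", so the gap sits immediately after word 14 ("examined").
Base order: Sarah thought that the journalist admitted that the critic had examined the photograph on Friday.

14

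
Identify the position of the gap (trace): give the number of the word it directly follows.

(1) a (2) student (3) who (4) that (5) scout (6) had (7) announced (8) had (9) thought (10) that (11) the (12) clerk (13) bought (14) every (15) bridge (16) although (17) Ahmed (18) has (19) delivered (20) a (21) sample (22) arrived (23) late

7

The displaced element is "a student" (word 2).
It is linked across 1 clause boundary (Ø).
It functions as the subject of "thought", so the gap sits immediately after word 7 ("announced").
Base order: That scout had announced a student had thought that the clerk bought every bridge although Ahmed has delivered a sample.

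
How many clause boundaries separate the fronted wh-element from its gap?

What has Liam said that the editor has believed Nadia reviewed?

2

"what" is extracted from the object of "reviewed".
Boundaries crossed, outermost first: [that], [Ø] — 2 in total.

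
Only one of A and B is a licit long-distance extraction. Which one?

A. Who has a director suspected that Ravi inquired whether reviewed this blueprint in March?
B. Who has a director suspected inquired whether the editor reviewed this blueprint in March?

In A, the wh-phrase is extracted from inside a wh-island (introduced by "whether"), which blocks movement.
In B, the extraction path crosses only that-complement boundaries, which are transparent.
So B is grammatical.

B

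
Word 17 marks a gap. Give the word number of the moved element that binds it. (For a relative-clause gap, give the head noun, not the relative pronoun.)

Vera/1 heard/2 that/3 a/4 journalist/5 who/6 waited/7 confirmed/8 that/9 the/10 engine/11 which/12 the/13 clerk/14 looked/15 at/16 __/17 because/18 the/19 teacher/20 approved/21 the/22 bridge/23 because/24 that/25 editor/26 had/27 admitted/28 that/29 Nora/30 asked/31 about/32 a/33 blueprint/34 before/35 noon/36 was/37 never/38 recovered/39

The gap at 17 is the prepositional object of "looked", inside a relative clause.
The relative pronoun is "which" (word 12); it is bound by the head noun immediately before it.
Its filler is the head noun "engine", at word 11.

11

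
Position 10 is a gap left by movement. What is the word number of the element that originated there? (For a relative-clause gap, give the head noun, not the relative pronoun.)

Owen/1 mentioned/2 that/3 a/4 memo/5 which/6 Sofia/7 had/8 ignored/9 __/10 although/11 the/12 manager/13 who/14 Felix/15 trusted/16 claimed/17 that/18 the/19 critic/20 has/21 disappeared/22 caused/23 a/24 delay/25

The gap at 10 is the object of "ignored", inside a relative clause.
The relative pronoun is "which" (word 6); it is bound by the head noun immediately before it.
Its filler is the head noun "memo", at word 5.

5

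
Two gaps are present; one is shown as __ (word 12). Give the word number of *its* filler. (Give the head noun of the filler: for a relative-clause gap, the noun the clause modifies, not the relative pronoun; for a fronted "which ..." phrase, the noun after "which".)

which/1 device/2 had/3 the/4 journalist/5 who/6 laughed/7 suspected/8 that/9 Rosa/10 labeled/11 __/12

2

The marked gap is the direct object of "labeled".
Its filler is the fronted wh-phrase "which device", at word 2.
(The other dependency links word 5 to a gap after word 6.)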